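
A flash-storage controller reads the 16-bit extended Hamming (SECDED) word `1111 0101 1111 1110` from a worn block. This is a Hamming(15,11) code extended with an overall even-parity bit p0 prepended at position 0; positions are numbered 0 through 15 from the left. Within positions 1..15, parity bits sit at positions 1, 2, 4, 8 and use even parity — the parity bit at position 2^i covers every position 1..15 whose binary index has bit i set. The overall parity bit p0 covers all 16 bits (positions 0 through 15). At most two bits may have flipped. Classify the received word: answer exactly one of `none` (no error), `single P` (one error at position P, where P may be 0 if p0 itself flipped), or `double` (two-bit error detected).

single 13

s1: b1⊕b3⊕b5⊕b7⊕b9⊕b11⊕b13⊕b15 = 1⊕1⊕1⊕1⊕1⊕1⊕1⊕0 = 1
s2: b2⊕b3⊕b6⊕b7⊕b10⊕b11⊕b14⊕b15 = 1⊕1⊕0⊕1⊕1⊕1⊕1⊕0 = 0
s4: b4⊕b5⊕b6⊕b7⊕b12⊕b13⊕b14⊕b15 = 0⊕1⊕0⊕1⊕1⊕1⊕1⊕0 = 1
s8: b8⊕b9⊕b10⊕b11⊕b12⊕b13⊕b14⊕b15 = 1⊕1⊕1⊕1⊕1⊕1⊕1⊕0 = 1
Syndrome (s8...s1) = 1101 → position 13.
Overall parity (XOR of all 16 bits, including p0): 1⊕1⊕1⊕1⊕0⊕1⊕0⊕1⊕1⊕1⊕1⊕1⊕1⊕1⊕1⊕0 = 1
Overall=1, syndrome position=13 → single-bit error at position 13.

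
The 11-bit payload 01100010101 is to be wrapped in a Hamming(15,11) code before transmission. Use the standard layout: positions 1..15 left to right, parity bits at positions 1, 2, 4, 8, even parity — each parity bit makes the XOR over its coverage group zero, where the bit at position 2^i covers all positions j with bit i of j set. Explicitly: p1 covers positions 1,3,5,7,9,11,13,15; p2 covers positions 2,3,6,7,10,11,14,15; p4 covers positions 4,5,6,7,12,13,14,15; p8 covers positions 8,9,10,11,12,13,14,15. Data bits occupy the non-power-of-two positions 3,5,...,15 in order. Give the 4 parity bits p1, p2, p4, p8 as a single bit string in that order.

Place data bits at non-power-of-two positions: b3=0, b5=1, b6=1, b7=0, b9=0, b10=0, b11=1, b12=0, b13=1, b14=0, b15=1.
p1 = XOR of data positions {3,5,7,9,11,13,15} = 0⊕1⊕0⊕0⊕1⊕1⊕1 = 0
p2 = XOR of data positions {3,6,7,10,11,14,15} = 0⊕1⊕0⊕0⊕1⊕0⊕1 = 1
p4 = XOR of data positions {5,6,7,12,13,14,15} = 1⊕1⊕0⊕0⊕1⊕0⊕1 = 0
p8 = XOR of data positions {9,10,11,12,13,14,15} = 0⊕0⊕1⊕0⊕1⊕0⊕1 = 1
Parity bits p1,p2,p4,p8 = 0101

0101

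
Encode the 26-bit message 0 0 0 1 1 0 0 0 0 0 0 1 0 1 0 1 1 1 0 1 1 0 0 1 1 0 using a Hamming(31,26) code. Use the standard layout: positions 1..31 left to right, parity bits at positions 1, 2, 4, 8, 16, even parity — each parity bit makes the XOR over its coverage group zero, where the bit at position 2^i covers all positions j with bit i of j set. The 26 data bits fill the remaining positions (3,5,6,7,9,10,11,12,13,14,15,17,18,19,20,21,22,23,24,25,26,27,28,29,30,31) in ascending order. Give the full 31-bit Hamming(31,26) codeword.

0000001110000001101011101100110

Place data bits at non-power-of-two positions: b3=0, b5=0, b6=0, b7=1, b9=1, b10=0, b11=0, b12=0, b13=0, b14=0, b15=0, b17=1, b18=0, b19=1, b20=0, b21=1, b22=1, b23=1, b24=0, b25=1, b26=1, b27=0, b28=0, b29=1, b30=1, b31=0.
p1 = XOR of data positions {3,5,7,9,11,13,15,17,19,21,23,25,27,29,31} = 0⊕0⊕1⊕1⊕0⊕0⊕0⊕1⊕1⊕1⊕1⊕1⊕0⊕1⊕0 = 0
p2 = XOR of data positions {3,6,7,10,11,14,15,18,19,22,23,26,27,30,31} = 0⊕0⊕1⊕0⊕0⊕0⊕0⊕0⊕1⊕1⊕1⊕1⊕0⊕1⊕0 = 0
p4 = XOR of data positions {5,6,7,12,13,14,15,20,21,22,23,28,29,30,31} = 0⊕0⊕1⊕0⊕0⊕0⊕0⊕0⊕1⊕1⊕1⊕0⊕1⊕1⊕0 = 0
p8 = XOR of data positions {9,10,11,12,13,14,15,24,25,26,27,28,29,30,31} = 1⊕0⊕0⊕0⊕0⊕0⊕0⊕0⊕1⊕1⊕0⊕0⊕1⊕1⊕0 = 1
p16 = XOR of data positions {17,18,19,20,21,22,23,24,25,26,27,28,29,30,31} = 1⊕0⊕1⊕0⊕1⊕1⊕1⊕0⊕1⊕1⊕0⊕0⊕1⊕1⊕0 = 1
Codeword b1..b31 = 0000001110000001101011101100110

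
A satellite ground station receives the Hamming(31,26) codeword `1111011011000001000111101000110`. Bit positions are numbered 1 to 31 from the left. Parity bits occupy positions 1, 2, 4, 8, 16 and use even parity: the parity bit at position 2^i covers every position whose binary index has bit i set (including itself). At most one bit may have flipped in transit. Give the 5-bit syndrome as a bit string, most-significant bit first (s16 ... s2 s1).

01100

s1: b1⊕b3⊕b5⊕b7⊕b9⊕b11⊕b13⊕b15⊕b17⊕b19⊕b21⊕b23⊕b25⊕b27⊕b29⊕b31 = 1⊕1⊕0⊕1⊕1⊕0⊕0⊕0⊕0⊕0⊕1⊕1⊕1⊕0⊕1⊕0 = 0
s2: b2⊕b3⊕b6⊕b7⊕b10⊕b11⊕b14⊕b15⊕b18⊕b19⊕b22⊕b23⊕b26⊕b27⊕b30⊕b31 = 1⊕1⊕1⊕1⊕1⊕0⊕0⊕0⊕0⊕0⊕1⊕1⊕0⊕0⊕1⊕0 = 0
s4: b4⊕b5⊕b6⊕b7⊕b12⊕b13⊕b14⊕b15⊕b20⊕b21⊕b22⊕b23⊕b28⊕b29⊕b30⊕b31 = 1⊕0⊕1⊕1⊕0⊕0⊕0⊕0⊕1⊕1⊕1⊕1⊕0⊕1⊕1⊕0 = 1
s8: b8⊕b9⊕b10⊕b11⊕b12⊕b13⊕b14⊕b15⊕b24⊕b25⊕b26⊕b27⊕b28⊕b29⊕b30⊕b31 = 0⊕1⊕1⊕0⊕0⊕0⊕0⊕0⊕0⊕1⊕0⊕0⊕0⊕1⊕1⊕0 = 1
s16: b16⊕b17⊕b18⊕b19⊕b20⊕b21⊕b22⊕b23⊕b24⊕b25⊕b26⊕b27⊕b28⊕b29⊕b30⊕b31 = 1⊕0⊕0⊕0⊕1⊕1⊕1⊕1⊕0⊕1⊕0⊕0⊕0⊕1⊕1⊕0 = 0
Syndrome (s16...s1) = 01100 → position 12.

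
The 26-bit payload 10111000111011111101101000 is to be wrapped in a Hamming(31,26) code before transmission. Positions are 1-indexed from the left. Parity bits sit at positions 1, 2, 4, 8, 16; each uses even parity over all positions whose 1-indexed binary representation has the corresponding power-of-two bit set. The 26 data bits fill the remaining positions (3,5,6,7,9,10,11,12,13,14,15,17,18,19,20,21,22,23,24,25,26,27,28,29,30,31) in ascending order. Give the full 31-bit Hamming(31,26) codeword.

1010011110001111011111101101000

Place data bits at non-power-of-two positions: b3=1, b5=0, b6=1, b7=1, b9=1, b10=0, b11=0, b12=0, b13=1, b14=1, b15=1, b17=0, b18=1, b19=1, b20=1, b21=1, b22=1, b23=1, b24=0, b25=1, b26=1, b27=0, b28=1, b29=0, b30=0, b31=0.
p1 = XOR of data positions {3,5,7,9,11,13,15,17,19,21,23,25,27,29,31} = 1⊕0⊕1⊕1⊕0⊕1⊕1⊕0⊕1⊕1⊕1⊕1⊕0⊕0⊕0 = 1
p2 = XOR of data positions {3,6,7,10,11,14,15,18,19,22,23,26,27,30,31} = 1⊕1⊕1⊕0⊕0⊕1⊕1⊕1⊕1⊕1⊕1⊕1⊕0⊕0⊕0 = 0
p4 = XOR of data positions {5,6,7,12,13,14,15,20,21,22,23,28,29,30,31} = 0⊕1⊕1⊕0⊕1⊕1⊕1⊕1⊕1⊕1⊕1⊕1⊕0⊕0⊕0 = 0
p8 = XOR of data positions {9,10,11,12,13,14,15,24,25,26,27,28,29,30,31} = 1⊕0⊕0⊕0⊕1⊕1⊕1⊕0⊕1⊕1⊕0⊕1⊕0⊕0⊕0 = 1
p16 = XOR of data positions {17,18,19,20,21,22,23,24,25,26,27,28,29,30,31} = 0⊕1⊕1⊕1⊕1⊕1⊕1⊕0⊕1⊕1⊕0⊕1⊕0⊕0⊕0 = 1
Codeword b1..b31 = 1010011110001111011111101101000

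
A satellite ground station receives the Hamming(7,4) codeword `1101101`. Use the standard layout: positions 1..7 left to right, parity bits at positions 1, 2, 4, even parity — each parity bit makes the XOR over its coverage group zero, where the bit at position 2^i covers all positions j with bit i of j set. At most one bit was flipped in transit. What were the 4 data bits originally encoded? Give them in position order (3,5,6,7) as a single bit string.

s1: b1⊕b3⊕b5⊕b7 = 1⊕0⊕1⊕1 = 1
s2: b2⊕b3⊕b6⊕b7 = 1⊕0⊕0⊕1 = 0
s4: b4⊕b5⊕b6⊕b7 = 1⊕1⊕0⊕1 = 1
Syndrome (s4...s1) = 101 → position 5.
Flip bit 5: corrected codeword = 1101001
Data bits at positions 3,5,6,7: 0001

0001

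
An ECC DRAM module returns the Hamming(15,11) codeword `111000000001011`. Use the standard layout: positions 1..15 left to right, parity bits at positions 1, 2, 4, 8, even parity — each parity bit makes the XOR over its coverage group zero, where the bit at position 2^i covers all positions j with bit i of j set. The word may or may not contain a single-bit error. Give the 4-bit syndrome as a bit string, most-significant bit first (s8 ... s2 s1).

1101

s1: b1⊕b3⊕b5⊕b7⊕b9⊕b11⊕b13⊕b15 = 1⊕1⊕0⊕0⊕0⊕0⊕0⊕1 = 1
s2: b2⊕b3⊕b6⊕b7⊕b10⊕b11⊕b14⊕b15 = 1⊕1⊕0⊕0⊕0⊕0⊕1⊕1 = 0
s4: b4⊕b5⊕b6⊕b7⊕b12⊕b13⊕b14⊕b15 = 0⊕0⊕0⊕0⊕1⊕0⊕1⊕1 = 1
s8: b8⊕b9⊕b10⊕b11⊕b12⊕b13⊕b14⊕b15 = 0⊕0⊕0⊕0⊕1⊕0⊕1⊕1 = 1
Syndrome (s8...s1) = 1101 → position 13.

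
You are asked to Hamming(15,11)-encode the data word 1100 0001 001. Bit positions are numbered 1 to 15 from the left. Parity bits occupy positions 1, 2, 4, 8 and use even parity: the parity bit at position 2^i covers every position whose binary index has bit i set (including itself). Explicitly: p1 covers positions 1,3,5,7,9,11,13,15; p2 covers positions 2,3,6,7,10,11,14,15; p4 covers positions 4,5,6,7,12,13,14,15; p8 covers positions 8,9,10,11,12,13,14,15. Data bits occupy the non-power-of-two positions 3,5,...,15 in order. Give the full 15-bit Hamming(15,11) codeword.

Place data bits at non-power-of-two positions: b3=1, b5=1, b6=0, b7=0, b9=0, b10=0, b11=0, b12=1, b13=0, b14=0, b15=1.
p1 = XOR of data positions {3,5,7,9,11,13,15} = 1⊕1⊕0⊕0⊕0⊕0⊕1 = 1
p2 = XOR of data positions {3,6,7,10,11,14,15} = 1⊕0⊕0⊕0⊕0⊕0⊕1 = 0
p4 = XOR of data positions {5,6,7,12,13,14,15} = 1⊕0⊕0⊕1⊕0⊕0⊕1 = 1
p8 = XOR of data positions {9,10,11,12,13,14,15} = 0⊕0⊕0⊕1⊕0⊕0⊕1 = 0
Codeword b1..b15 = 101110000001001

101110000001001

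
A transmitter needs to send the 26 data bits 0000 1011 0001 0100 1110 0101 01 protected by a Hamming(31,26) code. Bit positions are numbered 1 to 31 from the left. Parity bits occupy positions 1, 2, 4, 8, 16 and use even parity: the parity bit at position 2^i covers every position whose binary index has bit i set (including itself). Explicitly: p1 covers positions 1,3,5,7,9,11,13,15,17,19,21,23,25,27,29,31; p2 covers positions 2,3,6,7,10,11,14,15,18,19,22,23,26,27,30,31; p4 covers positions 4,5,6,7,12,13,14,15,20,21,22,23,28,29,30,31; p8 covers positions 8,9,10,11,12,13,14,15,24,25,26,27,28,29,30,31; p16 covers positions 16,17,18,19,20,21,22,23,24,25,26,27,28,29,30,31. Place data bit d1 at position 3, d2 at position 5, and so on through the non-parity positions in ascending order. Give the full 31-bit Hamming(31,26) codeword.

0001000110110000101001110010101

Place data bits at non-power-of-two positions: b3=0, b5=0, b6=0, b7=0, b9=1, b10=0, b11=1, b12=1, b13=0, b14=0, b15=0, b17=1, b18=0, b19=1, b20=0, b21=0, b22=1, b23=1, b24=1, b25=0, b26=0, b27=1, b28=0, b29=1, b30=0, b31=1.
p1 = XOR of data positions {3,5,7,9,11,13,15,17,19,21,23,25,27,29,31} = 0⊕0⊕0⊕1⊕1⊕0⊕0⊕1⊕1⊕0⊕1⊕0⊕1⊕1⊕1 = 0
p2 = XOR of data positions {3,6,7,10,11,14,15,18,19,22,23,26,27,30,31} = 0⊕0⊕0⊕0⊕1⊕0⊕0⊕0⊕1⊕1⊕1⊕0⊕1⊕0⊕1 = 0
p4 = XOR of data positions {5,6,7,12,13,14,15,20,21,22,23,28,29,30,31} = 0⊕0⊕0⊕1⊕0⊕0⊕0⊕0⊕0⊕1⊕1⊕0⊕1⊕0⊕1 = 1
p8 = XOR of data positions {9,10,11,12,13,14,15,24,25,26,27,28,29,30,31} = 1⊕0⊕1⊕1⊕0⊕0⊕0⊕1⊕0⊕0⊕1⊕0⊕1⊕0⊕1 = 1
p16 = XOR of data positions {17,18,19,20,21,22,23,24,25,26,27,28,29,30,31} = 1⊕0⊕1⊕0⊕0⊕1⊕1⊕1⊕0⊕0⊕1⊕0⊕1⊕0⊕1 = 0
Codeword b1..b31 = 0001000110110000101001110010101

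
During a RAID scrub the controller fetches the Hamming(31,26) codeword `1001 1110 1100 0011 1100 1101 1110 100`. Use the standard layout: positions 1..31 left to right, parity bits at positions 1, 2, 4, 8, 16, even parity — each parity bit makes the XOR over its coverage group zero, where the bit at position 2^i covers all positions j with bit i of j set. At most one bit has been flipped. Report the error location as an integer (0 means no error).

s1: b1⊕b3⊕b5⊕b7⊕b9⊕b11⊕b13⊕b15⊕b17⊕b19⊕b21⊕b23⊕b25⊕b27⊕b29⊕b31 = 1⊕0⊕1⊕1⊕1⊕0⊕0⊕1⊕1⊕0⊕1⊕0⊕1⊕1⊕1⊕0 = 0
s2: b2⊕b3⊕b6⊕b7⊕b10⊕b11⊕b14⊕b15⊕b18⊕b19⊕b22⊕b23⊕b26⊕b27⊕b30⊕b31 = 0⊕0⊕1⊕1⊕1⊕0⊕0⊕1⊕1⊕0⊕1⊕0⊕1⊕1⊕0⊕0 = 0
s4: b4⊕b5⊕b6⊕b7⊕b12⊕b13⊕b14⊕b15⊕b20⊕b21⊕b22⊕b23⊕b28⊕b29⊕b30⊕b31 = 1⊕1⊕1⊕1⊕0⊕0⊕0⊕1⊕0⊕1⊕1⊕0⊕0⊕1⊕0⊕0 = 0
s8: b8⊕b9⊕b10⊕b11⊕b12⊕b13⊕b14⊕b15⊕b24⊕b25⊕b26⊕b27⊕b28⊕b29⊕b30⊕b31 = 0⊕1⊕1⊕0⊕0⊕0⊕0⊕1⊕1⊕1⊕1⊕1⊕0⊕1⊕0⊕0 = 0
s16: b16⊕b17⊕b18⊕b19⊕b20⊕b21⊕b22⊕b23⊕b24⊕b25⊕b26⊕b27⊕b28⊕b29⊕b30⊕b31 = 1⊕1⊕1⊕0⊕0⊕1⊕1⊕0⊕1⊕1⊕1⊕1⊕0⊕1⊕0⊕0 = 0
Syndrome (s16...s1) = 00000 → position 0 (no error).

0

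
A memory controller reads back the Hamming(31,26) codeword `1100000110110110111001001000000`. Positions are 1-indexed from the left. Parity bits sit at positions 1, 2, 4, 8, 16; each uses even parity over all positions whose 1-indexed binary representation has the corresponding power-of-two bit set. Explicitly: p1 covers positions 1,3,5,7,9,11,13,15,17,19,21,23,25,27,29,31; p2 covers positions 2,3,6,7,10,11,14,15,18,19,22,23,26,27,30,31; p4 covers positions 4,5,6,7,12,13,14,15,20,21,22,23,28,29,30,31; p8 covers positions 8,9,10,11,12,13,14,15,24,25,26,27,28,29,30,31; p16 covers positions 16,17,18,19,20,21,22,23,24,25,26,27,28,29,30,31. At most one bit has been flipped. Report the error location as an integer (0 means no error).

27

s1: b1⊕b3⊕b5⊕b7⊕b9⊕b11⊕b13⊕b15⊕b17⊕b19⊕b21⊕b23⊕b25⊕b27⊕b29⊕b31 = 1⊕0⊕0⊕0⊕1⊕1⊕0⊕1⊕1⊕1⊕0⊕0⊕1⊕0⊕0⊕0 = 1
s2: b2⊕b3⊕b6⊕b7⊕b10⊕b11⊕b14⊕b15⊕b18⊕b19⊕b22⊕b23⊕b26⊕b27⊕b30⊕b31 = 1⊕0⊕0⊕0⊕0⊕1⊕1⊕1⊕1⊕1⊕1⊕0⊕0⊕0⊕0⊕0 = 1
s4: b4⊕b5⊕b6⊕b7⊕b12⊕b13⊕b14⊕b15⊕b20⊕b21⊕b22⊕b23⊕b28⊕b29⊕b30⊕b31 = 0⊕0⊕0⊕0⊕1⊕0⊕1⊕1⊕0⊕0⊕1⊕0⊕0⊕0⊕0⊕0 = 0
s8: b8⊕b9⊕b10⊕b11⊕b12⊕b13⊕b14⊕b15⊕b24⊕b25⊕b26⊕b27⊕b28⊕b29⊕b30⊕b31 = 1⊕1⊕0⊕1⊕1⊕0⊕1⊕1⊕0⊕1⊕0⊕0⊕0⊕0⊕0⊕0 = 1
s16: b16⊕b17⊕b18⊕b19⊕b20⊕b21⊕b22⊕b23⊕b24⊕b25⊕b26⊕b27⊕b28⊕b29⊕b30⊕b31 = 0⊕1⊕1⊕1⊕0⊕0⊕1⊕0⊕0⊕1⊕0⊕0⊕0⊕0⊕0⊕0 = 1
Syndrome (s16...s1) = 11011 → position 27.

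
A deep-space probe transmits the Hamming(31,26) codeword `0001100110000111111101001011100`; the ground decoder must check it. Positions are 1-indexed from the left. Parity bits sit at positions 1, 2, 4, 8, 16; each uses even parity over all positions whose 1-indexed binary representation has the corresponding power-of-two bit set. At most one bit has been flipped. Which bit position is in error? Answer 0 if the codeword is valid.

0

s1: b1⊕b3⊕b5⊕b7⊕b9⊕b11⊕b13⊕b15⊕b17⊕b19⊕b21⊕b23⊕b25⊕b27⊕b29⊕b31 = 0⊕0⊕1⊕0⊕1⊕0⊕0⊕1⊕1⊕1⊕0⊕0⊕1⊕1⊕1⊕0 = 0
s2: b2⊕b3⊕b6⊕b7⊕b10⊕b11⊕b14⊕b15⊕b18⊕b19⊕b22⊕b23⊕b26⊕b27⊕b30⊕b31 = 0⊕0⊕0⊕0⊕0⊕0⊕1⊕1⊕1⊕1⊕1⊕0⊕0⊕1⊕0⊕0 = 0
s4: b4⊕b5⊕b6⊕b7⊕b12⊕b13⊕b14⊕b15⊕b20⊕b21⊕b22⊕b23⊕b28⊕b29⊕b30⊕b31 = 1⊕1⊕0⊕0⊕0⊕0⊕1⊕1⊕1⊕0⊕1⊕0⊕1⊕1⊕0⊕0 = 0
s8: b8⊕b9⊕b10⊕b11⊕b12⊕b13⊕b14⊕b15⊕b24⊕b25⊕b26⊕b27⊕b28⊕b29⊕b30⊕b31 = 1⊕1⊕0⊕0⊕0⊕0⊕1⊕1⊕0⊕1⊕0⊕1⊕1⊕1⊕0⊕0 = 0
s16: b16⊕b17⊕b18⊕b19⊕b20⊕b21⊕b22⊕b23⊕b24⊕b25⊕b26⊕b27⊕b28⊕b29⊕b30⊕b31 = 1⊕1⊕1⊕1⊕1⊕0⊕1⊕0⊕0⊕1⊕0⊕1⊕1⊕1⊕0⊕0 = 0
Syndrome (s16...s1) = 00000 → position 0 (no error).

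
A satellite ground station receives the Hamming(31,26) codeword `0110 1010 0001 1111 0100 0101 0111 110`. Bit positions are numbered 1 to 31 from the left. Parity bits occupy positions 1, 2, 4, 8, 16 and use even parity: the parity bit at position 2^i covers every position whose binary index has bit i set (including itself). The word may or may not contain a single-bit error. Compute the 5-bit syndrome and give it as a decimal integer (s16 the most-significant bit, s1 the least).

17

s1: b1⊕b3⊕b5⊕b7⊕b9⊕b11⊕b13⊕b15⊕b17⊕b19⊕b21⊕b23⊕b25⊕b27⊕b29⊕b31 = 0⊕1⊕1⊕1⊕0⊕0⊕1⊕1⊕0⊕0⊕0⊕0⊕0⊕1⊕1⊕0 = 1
s2: b2⊕b3⊕b6⊕b7⊕b10⊕b11⊕b14⊕b15⊕b18⊕b19⊕b22⊕b23⊕b26⊕b27⊕b30⊕b31 = 1⊕1⊕0⊕1⊕0⊕0⊕1⊕1⊕1⊕0⊕1⊕0⊕1⊕1⊕1⊕0 = 0
s4: b4⊕b5⊕b6⊕b7⊕b12⊕b13⊕b14⊕b15⊕b20⊕b21⊕b22⊕b23⊕b28⊕b29⊕b30⊕b31 = 0⊕1⊕0⊕1⊕1⊕1⊕1⊕1⊕0⊕0⊕1⊕0⊕1⊕1⊕1⊕0 = 0
s8: b8⊕b9⊕b10⊕b11⊕b12⊕b13⊕b14⊕b15⊕b24⊕b25⊕b26⊕b27⊕b28⊕b29⊕b30⊕b31 = 0⊕0⊕0⊕0⊕1⊕1⊕1⊕1⊕1⊕0⊕1⊕1⊕1⊕1⊕1⊕0 = 0
s16: b16⊕b17⊕b18⊕b19⊕b20⊕b21⊕b22⊕b23⊕b24⊕b25⊕b26⊕b27⊕b28⊕b29⊕b30⊕b31 = 1⊕0⊕1⊕0⊕0⊕0⊕1⊕0⊕1⊕0⊕1⊕1⊕1⊕1⊕1⊕0 = 1
Syndrome (s16...s1) = 10001 → position 17.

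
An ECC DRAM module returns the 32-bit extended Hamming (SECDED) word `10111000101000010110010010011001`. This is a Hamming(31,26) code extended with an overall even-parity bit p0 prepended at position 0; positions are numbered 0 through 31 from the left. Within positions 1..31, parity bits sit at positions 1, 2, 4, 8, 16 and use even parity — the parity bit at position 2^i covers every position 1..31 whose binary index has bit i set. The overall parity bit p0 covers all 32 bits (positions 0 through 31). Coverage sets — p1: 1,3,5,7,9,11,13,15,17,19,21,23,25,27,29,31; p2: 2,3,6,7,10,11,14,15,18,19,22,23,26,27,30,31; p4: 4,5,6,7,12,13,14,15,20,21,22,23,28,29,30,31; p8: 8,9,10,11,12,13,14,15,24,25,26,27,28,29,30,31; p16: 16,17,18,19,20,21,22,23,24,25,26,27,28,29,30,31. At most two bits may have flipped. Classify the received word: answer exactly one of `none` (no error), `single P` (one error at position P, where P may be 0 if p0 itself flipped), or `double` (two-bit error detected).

s1: b1⊕b3⊕b5⊕b7⊕b9⊕b11⊕b13⊕b15⊕b17⊕b19⊕b21⊕b23⊕b25⊕b27⊕b29⊕b31 = 0⊕1⊕0⊕0⊕0⊕0⊕0⊕1⊕1⊕0⊕1⊕0⊕0⊕1⊕0⊕1 = 0
s2: b2⊕b3⊕b6⊕b7⊕b10⊕b11⊕b14⊕b15⊕b18⊕b19⊕b22⊕b23⊕b26⊕b27⊕b30⊕b31 = 1⊕1⊕0⊕0⊕1⊕0⊕0⊕1⊕1⊕0⊕0⊕0⊕0⊕1⊕0⊕1 = 1
s4: b4⊕b5⊕b6⊕b7⊕b12⊕b13⊕b14⊕b15⊕b20⊕b21⊕b22⊕b23⊕b28⊕b29⊕b30⊕b31 = 1⊕0⊕0⊕0⊕0⊕0⊕0⊕1⊕0⊕1⊕0⊕0⊕1⊕0⊕0⊕1 = 1
s8: b8⊕b9⊕b10⊕b11⊕b12⊕b13⊕b14⊕b15⊕b24⊕b25⊕b26⊕b27⊕b28⊕b29⊕b30⊕b31 = 1⊕0⊕1⊕0⊕0⊕0⊕0⊕1⊕1⊕0⊕0⊕1⊕1⊕0⊕0⊕1 = 1
s16: b16⊕b17⊕b18⊕b19⊕b20⊕b21⊕b22⊕b23⊕b24⊕b25⊕b26⊕b27⊕b28⊕b29⊕b30⊕b31 = 0⊕1⊕1⊕0⊕0⊕1⊕0⊕0⊕1⊕0⊕0⊕1⊕1⊕0⊕0⊕1 = 1
Syndrome (s16...s1) = 11110 → position 30.
Overall parity (XOR of all 32 bits, including p0): 1⊕0⊕1⊕1⊕1⊕0⊕0⊕0⊕1⊕0⊕1⊕0⊕0⊕0⊕0⊕1⊕0⊕1⊕1⊕0⊕0⊕1⊕0⊕0⊕1⊕0⊕0⊕1⊕1⊕0⊕0⊕1 = 0
Overall=0, syndrome position=30 → double-bit error detected (uncorrectable).

double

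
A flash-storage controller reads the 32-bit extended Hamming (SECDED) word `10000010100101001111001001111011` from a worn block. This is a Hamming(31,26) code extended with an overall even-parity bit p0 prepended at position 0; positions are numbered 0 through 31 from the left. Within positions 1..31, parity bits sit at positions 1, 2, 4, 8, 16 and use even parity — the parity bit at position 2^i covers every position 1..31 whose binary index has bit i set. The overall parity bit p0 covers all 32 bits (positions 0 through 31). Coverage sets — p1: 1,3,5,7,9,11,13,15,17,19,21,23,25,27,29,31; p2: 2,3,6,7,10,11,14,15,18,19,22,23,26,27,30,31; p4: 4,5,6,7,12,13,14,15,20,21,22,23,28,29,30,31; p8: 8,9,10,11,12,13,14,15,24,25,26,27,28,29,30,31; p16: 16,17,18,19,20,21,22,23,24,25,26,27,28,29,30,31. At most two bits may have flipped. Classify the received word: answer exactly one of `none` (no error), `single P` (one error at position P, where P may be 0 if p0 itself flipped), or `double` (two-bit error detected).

s1: b1⊕b3⊕b5⊕b7⊕b9⊕b11⊕b13⊕b15⊕b17⊕b19⊕b21⊕b23⊕b25⊕b27⊕b29⊕b31 = 0⊕0⊕0⊕0⊕0⊕1⊕1⊕0⊕1⊕1⊕0⊕0⊕1⊕1⊕0⊕1 = 1
s2: b2⊕b3⊕b6⊕b7⊕b10⊕b11⊕b14⊕b15⊕b18⊕b19⊕b22⊕b23⊕b26⊕b27⊕b30⊕b31 = 0⊕0⊕1⊕0⊕0⊕1⊕0⊕0⊕1⊕1⊕1⊕0⊕1⊕1⊕1⊕1 = 1
s4: b4⊕b5⊕b6⊕b7⊕b12⊕b13⊕b14⊕b15⊕b20⊕b21⊕b22⊕b23⊕b28⊕b29⊕b30⊕b31 = 0⊕0⊕1⊕0⊕0⊕1⊕0⊕0⊕0⊕0⊕1⊕0⊕1⊕0⊕1⊕1 = 0
s8: b8⊕b9⊕b10⊕b11⊕b12⊕b13⊕b14⊕b15⊕b24⊕b25⊕b26⊕b27⊕b28⊕b29⊕b30⊕b31 = 1⊕0⊕0⊕1⊕0⊕1⊕0⊕0⊕0⊕1⊕1⊕1⊕1⊕0⊕1⊕1 = 1
s16: b16⊕b17⊕b18⊕b19⊕b20⊕b21⊕b22⊕b23⊕b24⊕b25⊕b26⊕b27⊕b28⊕b29⊕b30⊕b31 = 1⊕1⊕1⊕1⊕0⊕0⊕1⊕0⊕0⊕1⊕1⊕1⊕1⊕0⊕1⊕1 = 1
Syndrome (s16...s1) = 11011 → position 27.
Overall parity (XOR of all 32 bits, including p0): 1⊕0⊕0⊕0⊕0⊕0⊕1⊕0⊕1⊕0⊕0⊕1⊕0⊕1⊕0⊕0⊕1⊕1⊕1⊕1⊕0⊕0⊕1⊕0⊕0⊕1⊕1⊕1⊕1⊕0⊕1⊕1 = 0
Overall=0, syndrome position=27 → double-bit error detected (uncorrectable).

double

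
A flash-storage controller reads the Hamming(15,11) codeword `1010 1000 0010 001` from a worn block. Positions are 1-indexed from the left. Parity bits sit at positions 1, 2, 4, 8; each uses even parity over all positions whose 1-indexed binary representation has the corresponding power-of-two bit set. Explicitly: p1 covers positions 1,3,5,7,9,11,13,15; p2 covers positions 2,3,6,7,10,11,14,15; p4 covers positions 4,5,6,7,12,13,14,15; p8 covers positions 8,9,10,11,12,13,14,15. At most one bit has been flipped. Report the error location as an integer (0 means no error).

3

s1: b1⊕b3⊕b5⊕b7⊕b9⊕b11⊕b13⊕b15 = 1⊕1⊕1⊕0⊕0⊕1⊕0⊕1 = 1
s2: b2⊕b3⊕b6⊕b7⊕b10⊕b11⊕b14⊕b15 = 0⊕1⊕0⊕0⊕0⊕1⊕0⊕1 = 1
s4: b4⊕b5⊕b6⊕b7⊕b12⊕b13⊕b14⊕b15 = 0⊕1⊕0⊕0⊕0⊕0⊕0⊕1 = 0
s8: b8⊕b9⊕b10⊕b11⊕b12⊕b13⊕b14⊕b15 = 0⊕0⊕0⊕1⊕0⊕0⊕0⊕1 = 0
Syndrome (s8...s1) = 0011 → position 3.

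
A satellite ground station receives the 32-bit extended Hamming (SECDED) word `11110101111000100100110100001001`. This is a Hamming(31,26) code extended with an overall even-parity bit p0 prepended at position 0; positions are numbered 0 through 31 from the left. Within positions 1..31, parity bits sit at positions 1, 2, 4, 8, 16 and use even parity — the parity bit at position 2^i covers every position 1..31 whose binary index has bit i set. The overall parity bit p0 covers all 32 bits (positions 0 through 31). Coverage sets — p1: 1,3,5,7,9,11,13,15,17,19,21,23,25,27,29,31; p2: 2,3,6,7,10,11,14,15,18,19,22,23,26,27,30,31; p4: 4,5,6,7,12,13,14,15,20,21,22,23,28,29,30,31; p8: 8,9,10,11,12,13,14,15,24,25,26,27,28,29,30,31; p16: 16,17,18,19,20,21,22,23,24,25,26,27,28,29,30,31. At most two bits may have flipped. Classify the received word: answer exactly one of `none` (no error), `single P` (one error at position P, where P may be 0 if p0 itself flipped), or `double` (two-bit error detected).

double

s1: b1⊕b3⊕b5⊕b7⊕b9⊕b11⊕b13⊕b15⊕b17⊕b19⊕b21⊕b23⊕b25⊕b27⊕b29⊕b31 = 1⊕1⊕1⊕1⊕1⊕0⊕0⊕0⊕1⊕0⊕1⊕1⊕0⊕0⊕0⊕1 = 1
s2: b2⊕b3⊕b6⊕b7⊕b10⊕b11⊕b14⊕b15⊕b18⊕b19⊕b22⊕b23⊕b26⊕b27⊕b30⊕b31 = 1⊕1⊕0⊕1⊕1⊕0⊕1⊕0⊕0⊕0⊕0⊕1⊕0⊕0⊕0⊕1 = 1
s4: b4⊕b5⊕b6⊕b7⊕b12⊕b13⊕b14⊕b15⊕b20⊕b21⊕b22⊕b23⊕b28⊕b29⊕b30⊕b31 = 0⊕1⊕0⊕1⊕0⊕0⊕1⊕0⊕1⊕1⊕0⊕1⊕1⊕0⊕0⊕1 = 0
s8: b8⊕b9⊕b10⊕b11⊕b12⊕b13⊕b14⊕b15⊕b24⊕b25⊕b26⊕b27⊕b28⊕b29⊕b30⊕b31 = 1⊕1⊕1⊕0⊕0⊕0⊕1⊕0⊕0⊕0⊕0⊕0⊕1⊕0⊕0⊕1 = 0
s16: b16⊕b17⊕b18⊕b19⊕b20⊕b21⊕b22⊕b23⊕b24⊕b25⊕b26⊕b27⊕b28⊕b29⊕b30⊕b31 = 0⊕1⊕0⊕0⊕1⊕1⊕0⊕1⊕0⊕0⊕0⊕0⊕1⊕0⊕0⊕1 = 0
Syndrome (s16...s1) = 00011 → position 3.
Overall parity (XOR of all 32 bits, including p0): 1⊕1⊕1⊕1⊕0⊕1⊕0⊕1⊕1⊕1⊕1⊕0⊕0⊕0⊕1⊕0⊕0⊕1⊕0⊕0⊕1⊕1⊕0⊕1⊕0⊕0⊕0⊕0⊕1⊕0⊕0⊕1 = 0
Overall=0, syndrome position=3 → double-bit error detected (uncorrectable).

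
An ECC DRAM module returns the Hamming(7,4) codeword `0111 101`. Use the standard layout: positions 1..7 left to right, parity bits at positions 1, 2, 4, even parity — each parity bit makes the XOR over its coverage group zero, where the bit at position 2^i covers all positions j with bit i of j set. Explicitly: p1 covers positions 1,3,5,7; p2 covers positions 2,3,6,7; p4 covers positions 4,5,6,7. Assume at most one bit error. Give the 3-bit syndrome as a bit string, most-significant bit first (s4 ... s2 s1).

s1: b1⊕b3⊕b5⊕b7 = 0⊕1⊕1⊕1 = 1
s2: b2⊕b3⊕b6⊕b7 = 1⊕1⊕0⊕1 = 1
s4: b4⊕b5⊕b6⊕b7 = 1⊕1⊕0⊕1 = 1
Syndrome (s4...s1) = 111 → position 7.

111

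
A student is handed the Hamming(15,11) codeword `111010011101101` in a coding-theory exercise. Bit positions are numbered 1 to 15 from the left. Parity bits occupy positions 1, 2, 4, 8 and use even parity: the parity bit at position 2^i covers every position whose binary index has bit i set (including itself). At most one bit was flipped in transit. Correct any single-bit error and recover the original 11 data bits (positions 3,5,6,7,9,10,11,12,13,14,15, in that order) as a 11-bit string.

s1: b1⊕b3⊕b5⊕b7⊕b9⊕b11⊕b13⊕b15 = 1⊕1⊕1⊕0⊕1⊕0⊕1⊕1 = 0
s2: b2⊕b3⊕b6⊕b7⊕b10⊕b11⊕b14⊕b15 = 1⊕1⊕0⊕0⊕1⊕0⊕0⊕1 = 0
s4: b4⊕b5⊕b6⊕b7⊕b12⊕b13⊕b14⊕b15 = 0⊕1⊕0⊕0⊕1⊕1⊕0⊕1 = 0
s8: b8⊕b9⊕b10⊕b11⊕b12⊕b13⊕b14⊕b15 = 1⊕1⊕1⊕0⊕1⊕1⊕0⊕1 = 0
Syndrome (s8...s1) = 0000 → position 0 (no error).
No correction needed.
Data bits at positions 3,5,6,7,9,10,11,12,13,14,15: 11001101101

11001101101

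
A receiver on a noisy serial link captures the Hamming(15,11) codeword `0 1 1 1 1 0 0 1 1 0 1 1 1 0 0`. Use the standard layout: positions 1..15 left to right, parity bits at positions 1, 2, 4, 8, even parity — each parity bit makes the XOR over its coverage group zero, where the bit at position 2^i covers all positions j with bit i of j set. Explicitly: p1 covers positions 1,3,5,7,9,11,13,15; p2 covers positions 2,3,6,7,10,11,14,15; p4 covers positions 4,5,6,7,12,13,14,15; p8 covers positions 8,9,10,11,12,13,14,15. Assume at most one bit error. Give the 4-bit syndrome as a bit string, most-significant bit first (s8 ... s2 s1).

1011

s1: b1⊕b3⊕b5⊕b7⊕b9⊕b11⊕b13⊕b15 = 0⊕1⊕1⊕0⊕1⊕1⊕1⊕0 = 1
s2: b2⊕b3⊕b6⊕b7⊕b10⊕b11⊕b14⊕b15 = 1⊕1⊕0⊕0⊕0⊕1⊕0⊕0 = 1
s4: b4⊕b5⊕b6⊕b7⊕b12⊕b13⊕b14⊕b15 = 1⊕1⊕0⊕0⊕1⊕1⊕0⊕0 = 0
s8: b8⊕b9⊕b10⊕b11⊕b12⊕b13⊕b14⊕b15 = 1⊕1⊕0⊕1⊕1⊕1⊕0⊕0 = 1
Syndrome (s8...s1) = 1011 → position 11.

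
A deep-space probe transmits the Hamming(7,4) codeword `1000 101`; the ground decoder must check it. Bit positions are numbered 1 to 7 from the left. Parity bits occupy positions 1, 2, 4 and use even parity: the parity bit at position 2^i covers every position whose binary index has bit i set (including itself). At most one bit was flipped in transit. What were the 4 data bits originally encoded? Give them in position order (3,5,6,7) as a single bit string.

1101

s1: b1⊕b3⊕b5⊕b7 = 1⊕0⊕1⊕1 = 1
s2: b2⊕b3⊕b6⊕b7 = 0⊕0⊕0⊕1 = 1
s4: b4⊕b5⊕b6⊕b7 = 0⊕1⊕0⊕1 = 0
Syndrome (s4...s1) = 011 → position 3.
Flip bit 3: corrected codeword = 1010101
Data bits at positions 3,5,6,7: 1101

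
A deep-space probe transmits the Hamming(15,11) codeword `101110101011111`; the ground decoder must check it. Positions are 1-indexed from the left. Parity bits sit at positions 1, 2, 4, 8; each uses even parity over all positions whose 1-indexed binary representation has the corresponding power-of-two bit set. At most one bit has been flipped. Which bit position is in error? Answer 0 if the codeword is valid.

s1: b1⊕b3⊕b5⊕b7⊕b9⊕b11⊕b13⊕b15 = 1⊕1⊕1⊕1⊕1⊕1⊕1⊕1 = 0
s2: b2⊕b3⊕b6⊕b7⊕b10⊕b11⊕b14⊕b15 = 0⊕1⊕0⊕1⊕0⊕1⊕1⊕1 = 1
s4: b4⊕b5⊕b6⊕b7⊕b12⊕b13⊕b14⊕b15 = 1⊕1⊕0⊕1⊕1⊕1⊕1⊕1 = 1
s8: b8⊕b9⊕b10⊕b11⊕b12⊕b13⊕b14⊕b15 = 0⊕1⊕0⊕1⊕1⊕1⊕1⊕1 = 0
Syndrome (s8...s1) = 0110 → position 6.

6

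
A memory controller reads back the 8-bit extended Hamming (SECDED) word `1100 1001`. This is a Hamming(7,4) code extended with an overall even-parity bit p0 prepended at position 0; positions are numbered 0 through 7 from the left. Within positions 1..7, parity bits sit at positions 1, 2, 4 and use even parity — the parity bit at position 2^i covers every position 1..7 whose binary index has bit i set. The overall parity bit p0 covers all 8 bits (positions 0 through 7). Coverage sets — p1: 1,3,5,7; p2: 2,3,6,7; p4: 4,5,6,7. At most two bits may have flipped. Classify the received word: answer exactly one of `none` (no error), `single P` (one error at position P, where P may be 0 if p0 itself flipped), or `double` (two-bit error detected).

s1: b1⊕b3⊕b5⊕b7 = 1⊕0⊕0⊕1 = 0
s2: b2⊕b3⊕b6⊕b7 = 0⊕0⊕0⊕1 = 1
s4: b4⊕b5⊕b6⊕b7 = 1⊕0⊕0⊕1 = 0
Syndrome (s4...s1) = 010 → position 2.
Overall parity (XOR of all 8 bits, including p0): 1⊕1⊕0⊕0⊕1⊕0⊕0⊕1 = 0
Overall=0, syndrome position=2 → double-bit error detected (uncorrectable).

double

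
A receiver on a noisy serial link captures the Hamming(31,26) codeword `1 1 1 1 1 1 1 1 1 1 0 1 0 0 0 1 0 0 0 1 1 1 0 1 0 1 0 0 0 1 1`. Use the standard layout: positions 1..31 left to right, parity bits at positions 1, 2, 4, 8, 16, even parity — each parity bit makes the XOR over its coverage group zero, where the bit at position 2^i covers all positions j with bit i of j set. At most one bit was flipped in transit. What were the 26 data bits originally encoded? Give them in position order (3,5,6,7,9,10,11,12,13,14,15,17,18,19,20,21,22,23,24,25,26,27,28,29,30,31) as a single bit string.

s1: b1⊕b3⊕b5⊕b7⊕b9⊕b11⊕b13⊕b15⊕b17⊕b19⊕b21⊕b23⊕b25⊕b27⊕b29⊕b31 = 1⊕1⊕1⊕1⊕1⊕0⊕0⊕0⊕0⊕0⊕1⊕0⊕0⊕0⊕0⊕1 = 1
s2: b2⊕b3⊕b6⊕b7⊕b10⊕b11⊕b14⊕b15⊕b18⊕b19⊕b22⊕b23⊕b26⊕b27⊕b30⊕b31 = 1⊕1⊕1⊕1⊕1⊕0⊕0⊕0⊕0⊕0⊕1⊕0⊕1⊕0⊕1⊕1 = 1
s4: b4⊕b5⊕b6⊕b7⊕b12⊕b13⊕b14⊕b15⊕b20⊕b21⊕b22⊕b23⊕b28⊕b29⊕b30⊕b31 = 1⊕1⊕1⊕1⊕1⊕0⊕0⊕0⊕1⊕1⊕1⊕0⊕0⊕0⊕1⊕1 = 0
s8: b8⊕b9⊕b10⊕b11⊕b12⊕b13⊕b14⊕b15⊕b24⊕b25⊕b26⊕b27⊕b28⊕b29⊕b30⊕b31 = 1⊕1⊕1⊕0⊕1⊕0⊕0⊕0⊕1⊕0⊕1⊕0⊕0⊕0⊕1⊕1 = 0
s16: b16⊕b17⊕b18⊕b19⊕b20⊕b21⊕b22⊕b23⊕b24⊕b25⊕b26⊕b27⊕b28⊕b29⊕b30⊕b31 = 1⊕0⊕0⊕0⊕1⊕1⊕1⊕0⊕1⊕0⊕1⊕0⊕0⊕0⊕1⊕1 = 0
Syndrome (s16...s1) = 00011 → position 3.
Flip bit 3: corrected codeword = 1101111111010001000111010100011
Data bits at positions 3,5,6,7,9,10,11,12,13,14,15,17,18,19,20,21,22,23,24,25,26,27,28,29,30,31: 01111101000000111010100011

01111101000000111010100011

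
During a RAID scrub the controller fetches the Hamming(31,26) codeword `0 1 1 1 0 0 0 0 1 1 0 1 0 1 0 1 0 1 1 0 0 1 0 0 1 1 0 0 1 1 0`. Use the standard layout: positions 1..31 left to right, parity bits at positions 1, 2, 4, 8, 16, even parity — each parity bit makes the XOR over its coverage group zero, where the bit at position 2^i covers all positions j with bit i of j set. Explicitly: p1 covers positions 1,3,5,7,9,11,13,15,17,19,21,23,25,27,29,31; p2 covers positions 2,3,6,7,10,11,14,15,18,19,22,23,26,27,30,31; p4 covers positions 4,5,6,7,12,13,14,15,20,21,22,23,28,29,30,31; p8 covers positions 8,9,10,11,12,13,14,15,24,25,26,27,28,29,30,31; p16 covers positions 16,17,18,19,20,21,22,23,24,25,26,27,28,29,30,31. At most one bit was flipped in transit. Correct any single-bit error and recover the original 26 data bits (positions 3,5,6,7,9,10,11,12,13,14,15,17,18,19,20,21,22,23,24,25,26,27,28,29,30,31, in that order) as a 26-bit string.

s1: b1⊕b3⊕b5⊕b7⊕b9⊕b11⊕b13⊕b15⊕b17⊕b19⊕b21⊕b23⊕b25⊕b27⊕b29⊕b31 = 0⊕1⊕0⊕0⊕1⊕0⊕0⊕0⊕0⊕1⊕0⊕0⊕1⊕0⊕1⊕0 = 1
s2: b2⊕b3⊕b6⊕b7⊕b10⊕b11⊕b14⊕b15⊕b18⊕b19⊕b22⊕b23⊕b26⊕b27⊕b30⊕b31 = 1⊕1⊕0⊕0⊕1⊕0⊕1⊕0⊕1⊕1⊕1⊕0⊕1⊕0⊕1⊕0 = 1
s4: b4⊕b5⊕b6⊕b7⊕b12⊕b13⊕b14⊕b15⊕b20⊕b21⊕b22⊕b23⊕b28⊕b29⊕b30⊕b31 = 1⊕0⊕0⊕0⊕1⊕0⊕1⊕0⊕0⊕0⊕1⊕0⊕0⊕1⊕1⊕0 = 0
s8: b8⊕b9⊕b10⊕b11⊕b12⊕b13⊕b14⊕b15⊕b24⊕b25⊕b26⊕b27⊕b28⊕b29⊕b30⊕b31 = 0⊕1⊕1⊕0⊕1⊕0⊕1⊕0⊕0⊕1⊕1⊕0⊕0⊕1⊕1⊕0 = 0
s16: b16⊕b17⊕b18⊕b19⊕b20⊕b21⊕b22⊕b23⊕b24⊕b25⊕b26⊕b27⊕b28⊕b29⊕b30⊕b31 = 1⊕0⊕1⊕1⊕0⊕0⊕1⊕0⊕0⊕1⊕1⊕0⊕0⊕1⊕1⊕0 = 0
Syndrome (s16...s1) = 00011 → position 3.
Flip bit 3: corrected codeword = 0101000011010101011001001100110
Data bits at positions 3,5,6,7,9,10,11,12,13,14,15,17,18,19,20,21,22,23,24,25,26,27,28,29,30,31: 00001101010011001001100110

00001101010011001001100110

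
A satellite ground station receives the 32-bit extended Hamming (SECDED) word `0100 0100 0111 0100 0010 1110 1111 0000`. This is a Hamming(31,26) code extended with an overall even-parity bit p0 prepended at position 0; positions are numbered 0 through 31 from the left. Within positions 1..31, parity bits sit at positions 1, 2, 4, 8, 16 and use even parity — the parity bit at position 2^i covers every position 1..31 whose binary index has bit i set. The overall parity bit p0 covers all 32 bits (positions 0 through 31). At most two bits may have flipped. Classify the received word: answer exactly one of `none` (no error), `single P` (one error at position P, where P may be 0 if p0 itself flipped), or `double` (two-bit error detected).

s1: b1⊕b3⊕b5⊕b7⊕b9⊕b11⊕b13⊕b15⊕b17⊕b19⊕b21⊕b23⊕b25⊕b27⊕b29⊕b31 = 1⊕0⊕1⊕0⊕1⊕1⊕1⊕0⊕0⊕0⊕1⊕0⊕1⊕1⊕0⊕0 = 0
s2: b2⊕b3⊕b6⊕b7⊕b10⊕b11⊕b14⊕b15⊕b18⊕b19⊕b22⊕b23⊕b26⊕b27⊕b30⊕b31 = 0⊕0⊕0⊕0⊕1⊕1⊕0⊕0⊕1⊕0⊕1⊕0⊕1⊕1⊕0⊕0 = 0
s4: b4⊕b5⊕b6⊕b7⊕b12⊕b13⊕b14⊕b15⊕b20⊕b21⊕b22⊕b23⊕b28⊕b29⊕b30⊕b31 = 0⊕1⊕0⊕0⊕0⊕1⊕0⊕0⊕1⊕1⊕1⊕0⊕0⊕0⊕0⊕0 = 1
s8: b8⊕b9⊕b10⊕b11⊕b12⊕b13⊕b14⊕b15⊕b24⊕b25⊕b26⊕b27⊕b28⊕b29⊕b30⊕b31 = 0⊕1⊕1⊕1⊕0⊕1⊕0⊕0⊕1⊕1⊕1⊕1⊕0⊕0⊕0⊕0 = 0
s16: b16⊕b17⊕b18⊕b19⊕b20⊕b21⊕b22⊕b23⊕b24⊕b25⊕b26⊕b27⊕b28⊕b29⊕b30⊕b31 = 0⊕0⊕1⊕0⊕1⊕1⊕1⊕0⊕1⊕1⊕1⊕1⊕0⊕0⊕0⊕0 = 0
Syndrome (s16...s1) = 00100 → position 4.
Overall parity (XOR of all 32 bits, including p0): 0⊕1⊕0⊕0⊕0⊕1⊕0⊕0⊕0⊕1⊕1⊕1⊕0⊕1⊕0⊕0⊕0⊕0⊕1⊕0⊕1⊕1⊕1⊕0⊕1⊕1⊕1⊕1⊕0⊕0⊕0⊕0 = 0
Overall=0, syndrome position=4 → double-bit error detected (uncorrectable).

double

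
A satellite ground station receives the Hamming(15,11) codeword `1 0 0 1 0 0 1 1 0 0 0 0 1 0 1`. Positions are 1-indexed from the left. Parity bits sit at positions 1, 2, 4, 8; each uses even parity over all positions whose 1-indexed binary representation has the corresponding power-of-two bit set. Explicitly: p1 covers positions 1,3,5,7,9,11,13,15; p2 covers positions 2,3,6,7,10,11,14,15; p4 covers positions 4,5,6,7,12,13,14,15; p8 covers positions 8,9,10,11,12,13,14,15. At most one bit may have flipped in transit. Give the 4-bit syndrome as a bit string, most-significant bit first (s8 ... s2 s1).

1000

s1: b1⊕b3⊕b5⊕b7⊕b9⊕b11⊕b13⊕b15 = 1⊕0⊕0⊕1⊕0⊕0⊕1⊕1 = 0
s2: b2⊕b3⊕b6⊕b7⊕b10⊕b11⊕b14⊕b15 = 0⊕0⊕0⊕1⊕0⊕0⊕0⊕1 = 0
s4: b4⊕b5⊕b6⊕b7⊕b12⊕b13⊕b14⊕b15 = 1⊕0⊕0⊕1⊕0⊕1⊕0⊕1 = 0
s8: b8⊕b9⊕b10⊕b11⊕b12⊕b13⊕b14⊕b15 = 1⊕0⊕0⊕0⊕0⊕1⊕0⊕1 = 1
Syndrome (s8...s1) = 1000 → position 8.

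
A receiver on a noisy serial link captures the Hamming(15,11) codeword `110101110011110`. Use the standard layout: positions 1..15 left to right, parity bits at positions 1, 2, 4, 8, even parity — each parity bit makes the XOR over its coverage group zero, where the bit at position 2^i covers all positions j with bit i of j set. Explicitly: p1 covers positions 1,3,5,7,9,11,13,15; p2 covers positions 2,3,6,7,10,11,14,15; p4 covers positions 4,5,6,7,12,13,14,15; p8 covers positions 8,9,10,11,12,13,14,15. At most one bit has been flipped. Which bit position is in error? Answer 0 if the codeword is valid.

s1: b1⊕b3⊕b5⊕b7⊕b9⊕b11⊕b13⊕b15 = 1⊕0⊕0⊕1⊕0⊕1⊕1⊕0 = 0
s2: b2⊕b3⊕b6⊕b7⊕b10⊕b11⊕b14⊕b15 = 1⊕0⊕1⊕1⊕0⊕1⊕1⊕0 = 1
s4: b4⊕b5⊕b6⊕b7⊕b12⊕b13⊕b14⊕b15 = 1⊕0⊕1⊕1⊕1⊕1⊕1⊕0 = 0
s8: b8⊕b9⊕b10⊕b11⊕b12⊕b13⊕b14⊕b15 = 1⊕0⊕0⊕1⊕1⊕1⊕1⊕0 = 1
Syndrome (s8...s1) = 1010 → position 10.

10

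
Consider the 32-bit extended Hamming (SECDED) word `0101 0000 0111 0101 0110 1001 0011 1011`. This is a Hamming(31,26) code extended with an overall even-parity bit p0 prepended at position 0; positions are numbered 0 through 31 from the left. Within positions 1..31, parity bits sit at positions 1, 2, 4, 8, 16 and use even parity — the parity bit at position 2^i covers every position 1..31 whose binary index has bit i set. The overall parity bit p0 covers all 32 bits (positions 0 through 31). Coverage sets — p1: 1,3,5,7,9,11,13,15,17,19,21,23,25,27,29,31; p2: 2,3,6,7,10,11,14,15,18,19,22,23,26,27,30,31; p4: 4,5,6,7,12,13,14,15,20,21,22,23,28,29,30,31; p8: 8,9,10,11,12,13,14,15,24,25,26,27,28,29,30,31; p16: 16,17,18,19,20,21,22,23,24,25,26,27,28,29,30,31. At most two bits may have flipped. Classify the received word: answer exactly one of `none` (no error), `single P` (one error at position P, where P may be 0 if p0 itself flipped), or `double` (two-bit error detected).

s1: b1⊕b3⊕b5⊕b7⊕b9⊕b11⊕b13⊕b15⊕b17⊕b19⊕b21⊕b23⊕b25⊕b27⊕b29⊕b31 = 1⊕1⊕0⊕0⊕1⊕1⊕1⊕1⊕1⊕0⊕0⊕1⊕0⊕1⊕0⊕1 = 0
s2: b2⊕b3⊕b6⊕b7⊕b10⊕b11⊕b14⊕b15⊕b18⊕b19⊕b22⊕b23⊕b26⊕b27⊕b30⊕b31 = 0⊕1⊕0⊕0⊕1⊕1⊕0⊕1⊕1⊕0⊕0⊕1⊕1⊕1⊕1⊕1 = 0
s4: b4⊕b5⊕b6⊕b7⊕b12⊕b13⊕b14⊕b15⊕b20⊕b21⊕b22⊕b23⊕b28⊕b29⊕b30⊕b31 = 0⊕0⊕0⊕0⊕0⊕1⊕0⊕1⊕1⊕0⊕0⊕1⊕1⊕0⊕1⊕1 = 1
s8: b8⊕b9⊕b10⊕b11⊕b12⊕b13⊕b14⊕b15⊕b24⊕b25⊕b26⊕b27⊕b28⊕b29⊕b30⊕b31 = 0⊕1⊕1⊕1⊕0⊕1⊕0⊕1⊕0⊕0⊕1⊕1⊕1⊕0⊕1⊕1 = 0
s16: b16⊕b17⊕b18⊕b19⊕b20⊕b21⊕b22⊕b23⊕b24⊕b25⊕b26⊕b27⊕b28⊕b29⊕b30⊕b31 = 0⊕1⊕1⊕0⊕1⊕0⊕0⊕1⊕0⊕0⊕1⊕1⊕1⊕0⊕1⊕1 = 1
Syndrome (s16...s1) = 10100 → position 20.
Overall parity (XOR of all 32 bits, including p0): 0⊕1⊕0⊕1⊕0⊕0⊕0⊕0⊕0⊕1⊕1⊕1⊕0⊕1⊕0⊕1⊕0⊕1⊕1⊕0⊕1⊕0⊕0⊕1⊕0⊕0⊕1⊕1⊕1⊕0⊕1⊕1 = 0
Overall=0, syndrome position=20 → double-bit error detected (uncorrectable).

double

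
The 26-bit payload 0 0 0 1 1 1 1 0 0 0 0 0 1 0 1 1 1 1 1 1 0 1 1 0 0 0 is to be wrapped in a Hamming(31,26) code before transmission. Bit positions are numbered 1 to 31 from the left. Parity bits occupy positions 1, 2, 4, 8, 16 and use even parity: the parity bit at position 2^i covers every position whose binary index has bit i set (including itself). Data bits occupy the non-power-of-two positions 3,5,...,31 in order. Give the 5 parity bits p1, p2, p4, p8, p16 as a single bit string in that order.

Place data bits at non-power-of-two positions: b3=0, b5=0, b6=0, b7=1, b9=1, b10=1, b11=1, b12=0, b13=0, b14=0, b15=0, b17=0, b18=1, b19=0, b20=1, b21=1, b22=1, b23=1, b24=1, b25=1, b26=0, b27=1, b28=1, b29=0, b30=0, b31=0.
p1 = XOR of data positions {3,5,7,9,11,13,15,17,19,21,23,25,27,29,31} = 0⊕0⊕1⊕1⊕1⊕0⊕0⊕0⊕0⊕1⊕1⊕1⊕1⊕0⊕0 = 1
p2 = XOR of data positions {3,6,7,10,11,14,15,18,19,22,23,26,27,30,31} = 0⊕0⊕1⊕1⊕1⊕0⊕0⊕1⊕0⊕1⊕1⊕0⊕1⊕0⊕0 = 1
p4 = XOR of data positions {5,6,7,12,13,14,15,20,21,22,23,28,29,30,31} = 0⊕0⊕1⊕0⊕0⊕0⊕0⊕1⊕1⊕1⊕1⊕1⊕0⊕0⊕0 = 0
p8 = XOR of data positions {9,10,11,12,13,14,15,24,25,26,27,28,29,30,31} = 1⊕1⊕1⊕0⊕0⊕0⊕0⊕1⊕1⊕0⊕1⊕1⊕0⊕0⊕0 = 1
p16 = XOR of data positions {17,18,19,20,21,22,23,24,25,26,27,28,29,30,31} = 0⊕1⊕0⊕1⊕1⊕1⊕1⊕1⊕1⊕0⊕1⊕1⊕0⊕0⊕0 = 1
Parity bits p1,p2,p4,p8,p16 = 11011

11011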